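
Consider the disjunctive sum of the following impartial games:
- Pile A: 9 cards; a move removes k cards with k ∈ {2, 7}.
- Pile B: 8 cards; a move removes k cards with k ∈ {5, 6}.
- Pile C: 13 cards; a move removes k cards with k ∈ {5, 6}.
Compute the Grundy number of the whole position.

1

For pile A, compute g(0), g(1), … with moves {2, 7}:
k:     0  1  2  3  4  5  6  7  8  9
g(k):  0  0  1  1  0  0  1  1  2  0
So g(9) = 0.
Build the Grundy sequence for pile B with g(k) = mex{g(k−s) : s ∈ {5, 6}, s ≤ k}:
k:     0  1  2  3  4  5  6  7  8
g(k):  0  0  0  0  0  1  1  1  1
So g(8) = 1.
Grundy values for pile C (subtraction set {5, 6}):
k:     0  1  2  3  4  5  6  7  8  9 10 11 12 13
g(k):  0  0  0  0  0  1  1  1  1  1  2  0  0  0
So g(13) = 0.
By the Sprague-Grundy theorem, the Grundy value of a sum of independent games is the XOR of the component values.
Combined value = 0 ⊕ 1 ⊕ 0 = 1.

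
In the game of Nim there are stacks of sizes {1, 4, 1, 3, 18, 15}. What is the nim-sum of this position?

Compute the nim-sum pairwise:
1 ⊕ 4 = 5
5 ⊕ 1 = 4
4 ⊕ 3 = 7
7 ⊕ 18 = 21
21 ⊕ 15 = 26

26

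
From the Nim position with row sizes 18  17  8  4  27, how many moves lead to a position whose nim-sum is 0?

3

Nim-sum: 18 ^ 17 ^ 8 ^ 4 ^ 27 = 20.
The overall nim-sum is X = 20. A row of size p has a winning move iff p XOR X < p (reduce it to p XOR X).
  18: 18 XOR 20 = 6 < 18 — winning move (to 6).
  17: 17 XOR 20 = 5 < 17 — winning move (to 5).
  8: 8 XOR 20 = 28 ≥ 8 — no move.
  4: 4 XOR 20 = 16 ≥ 4 — no move.
  27: 27 XOR 20 = 15 < 27 — winning move (to 15).
That gives 3 winning moves.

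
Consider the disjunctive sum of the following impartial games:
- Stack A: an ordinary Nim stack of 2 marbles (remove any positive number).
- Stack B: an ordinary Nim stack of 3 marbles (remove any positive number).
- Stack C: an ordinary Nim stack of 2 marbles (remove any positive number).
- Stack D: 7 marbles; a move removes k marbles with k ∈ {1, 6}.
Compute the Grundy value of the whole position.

Stack A is a plain Nim stack of size 2, so its Grundy value is 2.
Stack B is a plain Nim stack of size 3, so its Grundy value is 3.
Stack C is a plain Nim stack of size 2, so its Grundy value is 2.
Build the Grundy sequence for stack D with g(k) = mex{g(k−s) : s ∈ {1, 6}, s ≤ k}:
k:     0  1  2  3  4  5  6  7
g(k):  0  1  0  1  0  1  2  0
So g(7) = 0.
The value of a disjunctive sum is the nim-sum of the parts.
Combined value = 2 ⊕ 3 ⊕ 2 ⊕ 0 = 3.

3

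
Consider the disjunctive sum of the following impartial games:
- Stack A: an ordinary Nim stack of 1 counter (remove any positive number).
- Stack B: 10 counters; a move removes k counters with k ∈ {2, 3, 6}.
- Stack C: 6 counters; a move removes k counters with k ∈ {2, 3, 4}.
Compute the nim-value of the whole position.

1

Stack A is a plain Nim stack of size 1, so its Grundy value is 1.
For stack B, compute g(0), g(1), … with moves {2, 3, 6}:
k:     0  1  2  3  4  5  6  7  8  9 10
g(k):  0  0  1  1  2  0  3  1  2  0  0
So g(10) = 0.
Grundy values for stack C (subtraction set {2, 3, 4}):
k:     0  1  2  3  4  5  6
g(k):  0  0  1  1  2  2  0
So g(6) = 0.
The value of a disjunctive sum is the nim-sum of the parts.
Combined value = 1 XOR 0 XOR 0 = 1.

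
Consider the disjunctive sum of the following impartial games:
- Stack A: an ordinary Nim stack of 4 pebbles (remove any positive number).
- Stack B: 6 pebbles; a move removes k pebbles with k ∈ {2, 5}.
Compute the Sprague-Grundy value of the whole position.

5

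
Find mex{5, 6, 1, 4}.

0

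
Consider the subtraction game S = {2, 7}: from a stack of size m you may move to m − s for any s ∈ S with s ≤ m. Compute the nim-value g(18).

0

Compute g(0), g(1), … for moves {2, 7}:
k:     0  1  2  3  4  5  6  7  8  9 10 11 12 13 14 15 16 17 18
g(k):  0  0  1  1  0  0  1  1  2  0  0  1  1  0  0  1  1  2  0
So g(18) = 0.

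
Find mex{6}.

0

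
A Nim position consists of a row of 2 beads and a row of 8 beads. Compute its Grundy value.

10

Bitwise XOR of the heap sizes:
  0010  (2)
  1000  (8)
  ----
  1010  (10)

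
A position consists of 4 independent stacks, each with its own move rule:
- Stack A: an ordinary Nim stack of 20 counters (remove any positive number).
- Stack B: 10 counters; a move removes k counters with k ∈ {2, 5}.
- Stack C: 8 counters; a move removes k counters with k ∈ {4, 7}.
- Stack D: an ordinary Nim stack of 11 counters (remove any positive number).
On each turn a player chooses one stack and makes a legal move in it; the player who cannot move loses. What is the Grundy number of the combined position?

Stack A is a plain Nim stack of size 20, so its Grundy value is 20.
Build the Grundy sequence for stack B with g(k) = mex{g(k−s) : s ∈ {2, 5}, s ≤ k}:
k:     0  1  2  3  4  5  6  7  8  9 10
g(k):  0  0  1  1  0  2  1  0  0  1  1
So g(10) = 1.
Build the Grundy sequence for stack C with g(k) = mex{g(k−s) : s ∈ {4, 7}, s ≤ k}:
k:     0  1  2  3  4  5  6  7  8
g(k):  0  0  0  0  1  1  1  1  2
So g(8) = 2.
Stack D is a plain Nim stack of size 11, so its Grundy value is 11.
The value of a disjunctive sum is the nim-sum of the parts.
Combined value = 20 ⊕ 1 ⊕ 2 ⊕ 11 = 28.

28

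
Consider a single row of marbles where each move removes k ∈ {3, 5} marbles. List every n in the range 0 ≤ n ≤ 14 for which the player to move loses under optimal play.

Grundy values for subtraction set {3, 5}:
g(0) = mex{} = 0
g(1) = mex{} = 0
g(2) = mex{} = 0
g(3) = mex{0} = 1
g(4) = mex{0} = 1
g(5) = mex{0} = 1
g(6) = mex{0,1} = 2
g(7) = mex{0,1} = 2
g(8) = mex{1} = 0
g(9) = mex{1,2} = 0
g(10) = mex{1,2} = 0
g(11) = mex{0,2} = 1
g(12) = mex{0,2} = 1
g(13) = mex{0} = 1
g(14) = mex{0,1} = 2
The P-positions (g = 0) in 0..14 are 0, 1, 2, 8, 9, 10.

0, 1, 2, 8, 9, 10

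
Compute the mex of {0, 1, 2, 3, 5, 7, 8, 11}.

The values 0, 1, 2, 3 are all present; 4 is the first non-negative integer missing from the set.

4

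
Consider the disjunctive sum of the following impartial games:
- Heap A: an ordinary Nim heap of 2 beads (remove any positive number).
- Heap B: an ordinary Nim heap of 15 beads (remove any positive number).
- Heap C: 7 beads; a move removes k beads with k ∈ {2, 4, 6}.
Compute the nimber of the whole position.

Heap A is a plain Nim heap of size 2, so its Grundy value is 2.
Heap B is a plain Nim heap of size 15, so its Grundy value is 15.
Grundy values for heap C (subtraction set {2, 4, 6}):
k:     0  1  2  3  4  5  6  7
g(k):  0  0  1  1  2  2  3  3
So g(7) = 3.
By the Sprague-Grundy theorem, the Grundy value of a sum of independent games is the XOR of the component values.
Combined value = 2 ⊕ 15 ⊕ 3 = 14.

14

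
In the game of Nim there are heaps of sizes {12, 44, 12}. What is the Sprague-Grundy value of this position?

In binary:
  001100  (12)
  101100  (44)
  001100  (12)
  ------
  101100  (44)

44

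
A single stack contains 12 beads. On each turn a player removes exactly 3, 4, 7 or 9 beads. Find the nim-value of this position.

Grundy values for subtraction set {3, 4, 7, 9}:
g(0) = mex{} = 0
g(1) = mex{} = 0
g(2) = mex{} = 0
g(3) = mex{0} = 1
g(4) = mex{0} = 1
g(5) = mex{0} = 1
g(6) = mex{0,1} = 2
g(7) = mex{0,1} = 2
g(8) = mex{0,1} = 2
g(9) = mex{0,1,2} = 3
g(10) = mex{0,1,2} = 3
g(11) = mex{0,1,2} = 3
g(12) = mex{1,2,3} = 0
So g(12) = 0.

0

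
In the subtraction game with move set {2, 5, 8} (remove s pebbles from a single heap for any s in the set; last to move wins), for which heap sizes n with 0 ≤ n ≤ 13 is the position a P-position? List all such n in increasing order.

Compute g(0), g(1), … for moves {2, 5, 8}:
k:     0  1  2  3  4  5  6  7  8  9 10 11 12 13
g(k):  0  0  1  1  0  2  1  0  2  1  0  0  1  1
The P-positions (g = 0) in 0..13 are 0, 1, 4, 7, 10, 11.

0, 1, 4, 7, 10, 11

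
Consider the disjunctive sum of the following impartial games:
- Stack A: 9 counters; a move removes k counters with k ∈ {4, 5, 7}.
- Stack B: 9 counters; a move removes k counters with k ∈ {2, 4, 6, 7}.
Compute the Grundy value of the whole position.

2

For stack A, compute g(0), g(1), … with moves {4, 5, 7}:
k:     0  1  2  3  4  5  6  7  8  9
g(k):  0  0  0  0  1  1  1  1  2  2
So g(9) = 2.
Build the Grundy sequence for stack B with g(k) = mex{g(k−s) : s ∈ {2, 4, 6, 7}, s ≤ k}:
k:     0  1  2  3  4  5  6  7  8  9
g(k):  0  0  1  1  2  2  3  3  4  0
So g(9) = 0.
The value of a disjunctive sum is the nim-sum of the parts.
Combined value = 2 XOR 0 = 2.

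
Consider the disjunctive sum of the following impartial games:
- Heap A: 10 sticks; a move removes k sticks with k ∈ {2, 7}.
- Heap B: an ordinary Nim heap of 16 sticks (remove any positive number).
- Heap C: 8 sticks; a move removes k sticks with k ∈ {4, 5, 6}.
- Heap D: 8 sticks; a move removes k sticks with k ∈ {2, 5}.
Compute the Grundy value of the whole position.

18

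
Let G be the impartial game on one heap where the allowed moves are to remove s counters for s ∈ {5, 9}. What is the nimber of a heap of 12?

Grundy values for subtraction set {5, 9}:
k:     0  1  2  3  4  5  6  7  8  9 10 11 12
g(k):  0  0  0  0  0  1  1  1  1  1  2  2  2
So g(12) = 2.

2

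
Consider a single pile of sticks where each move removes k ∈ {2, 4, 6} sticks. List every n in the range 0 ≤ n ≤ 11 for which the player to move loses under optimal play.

Compute g(0), g(1), … for moves {2, 4, 6}:
g(0) = mex{} = 0
g(1) = mex{} = 0
g(2) = mex{0} = 1
g(3) = mex{0} = 1
g(4) = mex{0,1} = 2
g(5) = mex{0,1} = 2
g(6) = mex{0,1,2} = 3
g(7) = mex{0,1,2} = 3
g(8) = mex{1,2,3} = 0
g(9) = mex{1,2,3} = 0
g(10) = mex{0,2,3} = 1
g(11) = mex{0,2,3} = 1
The P-positions (g = 0) in 0..11 are 0, 1, 8, 9.

0, 1, 8, 9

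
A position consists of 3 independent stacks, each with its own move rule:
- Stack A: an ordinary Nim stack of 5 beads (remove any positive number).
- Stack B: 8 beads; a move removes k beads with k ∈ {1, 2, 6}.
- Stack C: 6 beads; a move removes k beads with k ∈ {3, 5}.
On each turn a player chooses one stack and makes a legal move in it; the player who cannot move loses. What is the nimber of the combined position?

Stack A is a plain Nim stack of size 5, so its Grundy value is 5.
Grundy values for stack B (subtraction set {1, 2, 6}):
k:     0  1  2  3  4  5  6  7  8
g(k):  0  1  2  0  1  2  3  0  1
So g(8) = 1.
For stack C, compute g(0), g(1), … with moves {3, 5}:
g(0) = mex{} = 0
g(1) = mex{} = 0
g(2) = mex{} = 0
g(3) = mex{0} = 1
g(4) = mex{0} = 1
g(5) = mex{0} = 1
g(6) = mex{0,1} = 2
So g(6) = 2.
By the Sprague-Grundy theorem, the Grundy value of a sum of independent games is the XOR of the component values.
Combined value = 5 XOR 1 XOR 2 = 6.

6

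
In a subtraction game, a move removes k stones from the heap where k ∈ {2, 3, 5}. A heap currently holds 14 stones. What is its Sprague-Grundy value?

0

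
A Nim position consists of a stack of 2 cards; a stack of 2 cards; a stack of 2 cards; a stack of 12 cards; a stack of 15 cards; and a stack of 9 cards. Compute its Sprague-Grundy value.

8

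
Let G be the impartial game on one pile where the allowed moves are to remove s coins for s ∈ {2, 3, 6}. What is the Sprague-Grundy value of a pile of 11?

Grundy values for subtraction set {2, 3, 6}:
k:     0  1  2  3  4  5  6  7  8  9 10 11
g(k):  0  0  1  1  2  0  3  1  2  0  0  1
So g(11) = 1.

1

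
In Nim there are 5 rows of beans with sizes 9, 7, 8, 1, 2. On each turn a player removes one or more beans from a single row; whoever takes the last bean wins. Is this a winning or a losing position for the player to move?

In binary:
  1001  (9)
  0111  (7)
  1000  (8)
  0001  (1)
  0010  (2)
  ----
  0101  (5)
The nim-sum is 5 ≠ 0, so this is an N-position: the player to move can win.

Winning position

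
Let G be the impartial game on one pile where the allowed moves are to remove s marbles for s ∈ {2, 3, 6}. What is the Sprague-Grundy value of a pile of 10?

0

Grundy values for subtraction set {2, 3, 6}:
k:     0  1  2  3  4  5  6  7  8  9 10
g(k):  0  0  1  1  2  0  3  1  2  0  0
So g(10) = 0.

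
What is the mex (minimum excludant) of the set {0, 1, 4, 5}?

The values 0, 1 are all present; 2 is the first non-negative integer missing from the set.

2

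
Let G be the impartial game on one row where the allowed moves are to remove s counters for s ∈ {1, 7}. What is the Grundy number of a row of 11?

Grundy values for subtraction set {1, 7}:
g(0) = mex{} = 0
g(1) = mex{0} = 1
g(2) = mex{1} = 0
g(3) = mex{0} = 1
g(4) = mex{1} = 0
g(5) = mex{0} = 1
g(6) = mex{1} = 0
g(7) = mex{0} = 1
g(8) = mex{1} = 0
g(9) = mex{0} = 1
g(10) = mex{1} = 0
g(11) = mex{0} = 1
So g(11) = 1.

1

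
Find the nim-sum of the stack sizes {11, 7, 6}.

10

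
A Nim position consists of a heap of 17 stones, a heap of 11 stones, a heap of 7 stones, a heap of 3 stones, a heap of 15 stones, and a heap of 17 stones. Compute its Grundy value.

0

Compute the nim-sum pairwise:
17 XOR 11 = 26
26 XOR 7 = 29
29 XOR 3 = 30
30 XOR 15 = 17
17 XOR 17 = 0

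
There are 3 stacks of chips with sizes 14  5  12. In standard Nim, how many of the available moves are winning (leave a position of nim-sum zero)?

Compute the nim-sum pairwise:
14 XOR 5 = 11
11 XOR 12 = 7
The overall nim-sum is X = 7. A stack of size p has a winning move iff p XOR X < p (reduce it to p XOR X).
  14: 14 XOR 7 = 9 < 14 — winning move (to 9).
  5: 5 XOR 7 = 2 < 5 — winning move (to 2).
  12: 12 XOR 7 = 11 < 12 — winning move (to 11).
That gives 3 winning moves.

3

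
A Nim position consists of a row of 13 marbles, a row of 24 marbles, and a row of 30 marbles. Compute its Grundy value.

11

Write each in binary and XOR column by column:
  01101  (13)
  11000  (24)
  11110  (30)
  -----
  01011  (11)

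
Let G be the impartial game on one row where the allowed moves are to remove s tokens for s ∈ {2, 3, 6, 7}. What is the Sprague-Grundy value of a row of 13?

2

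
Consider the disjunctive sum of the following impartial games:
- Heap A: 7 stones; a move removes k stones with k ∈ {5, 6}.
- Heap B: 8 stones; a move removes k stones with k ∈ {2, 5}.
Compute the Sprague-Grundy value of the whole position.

1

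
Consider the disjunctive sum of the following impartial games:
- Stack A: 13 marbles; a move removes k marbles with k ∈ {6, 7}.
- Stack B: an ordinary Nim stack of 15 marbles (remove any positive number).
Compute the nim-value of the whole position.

15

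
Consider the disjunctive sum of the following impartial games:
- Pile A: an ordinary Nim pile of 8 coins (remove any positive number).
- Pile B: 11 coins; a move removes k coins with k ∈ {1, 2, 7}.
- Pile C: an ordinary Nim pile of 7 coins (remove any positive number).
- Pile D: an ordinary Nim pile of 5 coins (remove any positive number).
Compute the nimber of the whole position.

Pile A is a plain Nim pile of size 8, so its Grundy value is 8.
For pile B, compute g(0), g(1), … with moves {1, 2, 7}:
g(0) = mex{} = 0
g(1) = mex{0} = 1
g(2) = mex{0,1} = 2
g(3) = mex{1,2} = 0
g(4) = mex{0,2} = 1
g(5) = mex{0,1} = 2
g(6) = mex{1,2} = 0
g(7) = mex{0,2} = 1
g(8) = mex{0,1} = 2
g(9) = mex{1,2} = 0
g(10) = mex{0,2} = 1
g(11) = mex{0,1} = 2
So g(11) = 2.
Pile C is a plain Nim pile of size 7, so its Grundy value is 7.
Pile D is a plain Nim pile of size 5, so its Grundy value is 5.
By the Sprague-Grundy theorem, the Grundy value of a sum of independent games is the XOR of the component values.
Combined value = 8 ⊕ 2 ⊕ 7 ⊕ 5 = 8.

8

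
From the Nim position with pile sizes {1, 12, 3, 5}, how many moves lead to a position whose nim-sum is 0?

1

Compute the nim-sum pairwise:
1 ^ 12 = 13
13 ^ 3 = 14
14 ^ 5 = 11
The overall nim-sum is X = 11. A pile of size p has a winning move iff p XOR X < p (reduce it to p XOR X).
  1: 1 XOR 11 = 10 ≥ 1 — no move.
  12: 12 XOR 11 = 7 < 12 — winning move (to 7).
  3: 3 XOR 11 = 8 ≥ 3 — no move.
  5: 5 XOR 11 = 14 ≥ 5 — no move.
That gives 1 winning move.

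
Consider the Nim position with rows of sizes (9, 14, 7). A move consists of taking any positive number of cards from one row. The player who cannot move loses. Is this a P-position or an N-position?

Nim-sum: 9 ^ 14 ^ 7 = 0.
The nim-sum is 0, so this is a P-position: the player to move is in a losing position under optimal play.

P-position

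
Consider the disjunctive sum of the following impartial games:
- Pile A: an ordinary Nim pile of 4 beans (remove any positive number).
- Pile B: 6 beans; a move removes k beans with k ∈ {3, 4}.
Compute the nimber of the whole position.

Pile A is a plain Nim pile of size 4, so its Grundy value is 4.
Build the Grundy sequence for pile B with g(k) = mex{g(k−s) : s ∈ {3, 4}, s ≤ k}:
k:     0  1  2  3  4  5  6
g(k):  0  0  0  1  1  1  2
So g(6) = 2.
The value of a disjunctive sum is the nim-sum of the parts.
Combined value = 4 ⊕ 2 = 6.

6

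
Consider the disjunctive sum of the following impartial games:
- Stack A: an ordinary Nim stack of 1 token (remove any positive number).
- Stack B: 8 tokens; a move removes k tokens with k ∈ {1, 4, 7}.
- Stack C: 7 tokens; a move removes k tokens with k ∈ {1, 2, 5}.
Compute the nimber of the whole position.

Stack A is a plain Nim stack of size 1, so its Grundy value is 1.
Grundy values for stack B (subtraction set {1, 4, 7}):
k:     0  1  2  3  4  5  6  7  8
g(k):  0  1  0  1  2  0  1  2  0
So g(8) = 0.
Grundy values for stack C (subtraction set {1, 2, 5}):
g(0) = mex{} = 0
g(1) = mex{0} = 1
g(2) = mex{0,1} = 2
g(3) = mex{1,2} = 0
g(4) = mex{0,2} = 1
g(5) = mex{0,1} = 2
g(6) = mex{1,2} = 0
g(7) = mex{0,2} = 1
So g(7) = 1.
The value of a disjunctive sum is the nim-sum of the parts.
Combined value = 1 XOR 0 XOR 1 = 0.

0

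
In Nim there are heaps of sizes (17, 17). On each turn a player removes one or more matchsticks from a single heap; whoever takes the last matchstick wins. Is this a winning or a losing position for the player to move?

Losing position

Nim-sum: 17 ⊕ 17 = 0.
The nim-sum is 0, so this is a P-position: the player to move is in a losing position under optimal play.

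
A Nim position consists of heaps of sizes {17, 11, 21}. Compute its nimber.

In binary:
  10001  (17)
  01011  (11)
  10101  (21)
  -----
  01111  (15)

15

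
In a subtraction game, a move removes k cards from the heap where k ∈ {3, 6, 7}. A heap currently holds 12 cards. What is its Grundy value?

0

Grundy values for subtraction set {3, 6, 7}:
g(0) = mex{} = 0
g(1) = mex{} = 0
g(2) = mex{} = 0
g(3) = mex{0} = 1
g(4) = mex{0} = 1
g(5) = mex{0} = 1
g(6) = mex{0,1} = 2
g(7) = mex{0,1} = 2
g(8) = mex{0,1} = 2
g(9) = mex{0,1,2} = 3
g(10) = mex{1,2} = 0
g(11) = mex{1,2} = 0
g(12) = mex{1,2,3} = 0
So g(12) = 0.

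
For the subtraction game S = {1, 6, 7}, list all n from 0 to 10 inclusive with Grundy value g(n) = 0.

0, 2, 4

Grundy values for subtraction set {1, 6, 7}:
g(0) = mex{} = 0
g(1) = mex{0} = 1
g(2) = mex{1} = 0
g(3) = mex{0} = 1
g(4) = mex{1} = 0
g(5) = mex{0} = 1
g(6) = mex{0,1} = 2
g(7) = mex{0,1,2} = 3
g(8) = mex{0,1,3} = 2
g(9) = mex{0,1,2} = 3
g(10) = mex{0,1,3} = 2
The P-positions (g = 0) in 0..10 are 0, 2, 4.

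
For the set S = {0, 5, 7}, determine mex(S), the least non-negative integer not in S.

1

0 is in the set but 1 is not, so the mex is 1.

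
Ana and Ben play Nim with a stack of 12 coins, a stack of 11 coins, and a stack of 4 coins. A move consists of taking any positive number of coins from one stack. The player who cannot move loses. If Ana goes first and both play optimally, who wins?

Compute the nim-sum pairwise:
12 ^ 11 = 7
7 ^ 4 = 3
The nim-sum is 3 ≠ 0, so this is an N-position: the player to move can win; Ana has a winning move.

Ana wins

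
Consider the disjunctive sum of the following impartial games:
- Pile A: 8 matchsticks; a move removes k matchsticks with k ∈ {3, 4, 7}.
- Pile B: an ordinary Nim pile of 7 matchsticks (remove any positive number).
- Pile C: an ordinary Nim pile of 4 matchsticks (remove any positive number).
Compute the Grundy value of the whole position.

1

Grundy values for pile A (subtraction set {3, 4, 7}):
g(0) = mex{} = 0
g(1) = mex{} = 0
g(2) = mex{} = 0
g(3) = mex{0} = 1
g(4) = mex{0} = 1
g(5) = mex{0} = 1
g(6) = mex{0,1} = 2
g(7) = mex{0,1} = 2
g(8) = mex{0,1} = 2
So g(8) = 2.
Pile B is a plain Nim pile of size 7, so its Grundy value is 7.
Pile C is a plain Nim pile of size 4, so its Grundy value is 4.
By the Sprague-Grundy theorem, the Grundy value of a sum of independent games is the XOR of the component values.
Combined value = 2 XOR 7 XOR 4 = 1.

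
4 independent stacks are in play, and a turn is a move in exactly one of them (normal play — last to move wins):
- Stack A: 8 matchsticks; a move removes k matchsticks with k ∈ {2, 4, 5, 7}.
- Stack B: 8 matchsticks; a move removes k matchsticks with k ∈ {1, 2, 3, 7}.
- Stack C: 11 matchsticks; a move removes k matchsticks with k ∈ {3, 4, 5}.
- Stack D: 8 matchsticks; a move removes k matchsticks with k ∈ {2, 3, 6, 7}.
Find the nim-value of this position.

7

Build the Grundy sequence for stack A with g(k) = mex{g(k−s) : s ∈ {2, 4, 5, 7}, s ≤ k}:
g(0) = mex{} = 0
g(1) = mex{} = 0
g(2) = mex{0} = 1
g(3) = mex{0} = 1
g(4) = mex{0,1} = 2
g(5) = mex{0,1} = 2
g(6) = mex{0,1,2} = 3
g(7) = mex{0,1,2} = 3
g(8) = mex{0,1,2,3} = 4
So g(8) = 4.
For stack B, compute g(0), g(1), … with moves {1, 2, 3, 7}:
g(0) = mex{} = 0
g(1) = mex{0} = 1
g(2) = mex{0,1} = 2
g(3) = mex{0,1,2} = 3
g(4) = mex{1,2,3} = 0
g(5) = mex{0,2,3} = 1
g(6) = mex{0,1,3} = 2
g(7) = mex{0,1,2} = 3
g(8) = mex{1,2,3} = 0
So g(8) = 0.
Build the Grundy sequence for stack C with g(k) = mex{g(k−s) : s ∈ {3, 4, 5}, s ≤ k}:
k:     0  1  2  3  4  5  6  7  8  9 10 11
g(k):  0  0  0  1  1  1  2  2  0  0  0  1
So g(11) = 1.
Build the Grundy sequence for stack D with g(k) = mex{g(k−s) : s ∈ {2, 3, 6, 7}, s ≤ k}:
k:     0  1  2  3  4  5  6  7  8
g(k):  0  0  1  1  2  0  3  1  2
So g(8) = 2.
The value of a disjunctive sum is the nim-sum of the parts.
Combined value = 4 XOR 0 XOR 1 XOR 2 = 7.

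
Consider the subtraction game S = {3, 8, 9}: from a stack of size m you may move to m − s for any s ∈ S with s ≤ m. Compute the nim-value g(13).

0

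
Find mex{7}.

0

0 is not in the set, so the mex is 0.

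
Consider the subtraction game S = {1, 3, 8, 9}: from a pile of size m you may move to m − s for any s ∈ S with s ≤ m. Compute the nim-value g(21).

1

Grundy values for subtraction set {1, 3, 8, 9}:
k:     0  1  2  3  4  5  6  7  8  9 10 11 12 13 14 15 16 17 18 19 20 21
g(k):  0  1  0  1  0  1  0  1  2  3  2  3  2  3  2  3  0  1  0  1  0  1
So g(21) = 1.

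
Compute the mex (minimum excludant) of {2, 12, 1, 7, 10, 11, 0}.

3

The values 0, 1, 2 are all present; 3 is the first non-negative integer missing from the set.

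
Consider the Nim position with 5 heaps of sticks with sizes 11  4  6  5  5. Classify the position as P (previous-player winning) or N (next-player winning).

Compute the nim-sum pairwise:
11 XOR 4 = 15
15 XOR 6 = 9
9 XOR 5 = 12
12 XOR 5 = 9
The nim-sum is 9 ≠ 0, so this is an N-position: the player to move can win.

N-position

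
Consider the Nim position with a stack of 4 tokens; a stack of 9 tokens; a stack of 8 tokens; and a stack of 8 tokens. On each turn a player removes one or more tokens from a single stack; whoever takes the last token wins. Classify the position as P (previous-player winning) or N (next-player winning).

Nim-sum: 4 XOR 9 XOR 8 XOR 8 = 13.
The nim-sum is 13 ≠ 0, so this is an N-position: the player to move can win.

N-position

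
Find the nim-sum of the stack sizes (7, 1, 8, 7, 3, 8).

Nim-sum: 7 XOR 1 XOR 8 XOR 7 XOR 3 XOR 8 = 2.

2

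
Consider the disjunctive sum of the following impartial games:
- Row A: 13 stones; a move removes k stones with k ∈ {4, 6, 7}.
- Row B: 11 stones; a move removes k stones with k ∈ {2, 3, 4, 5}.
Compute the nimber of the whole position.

Build the Grundy sequence for row A with g(k) = mex{g(k−s) : s ∈ {4, 6, 7}, s ≤ k}:
k:     0  1  2  3  4  5  6  7  8  9 10 11 12 13
g(k):  0  0  0  0  1  1  1  1  2  2  2  0  0  0
So g(13) = 0.
Grundy values for row B (subtraction set {2, 3, 4, 5}):
g(0) = mex{} = 0
g(1) = mex{} = 0
g(2) = mex{0} = 1
g(3) = mex{0} = 1
g(4) = mex{0,1} = 2
g(5) = mex{0,1} = 2
g(6) = mex{0,1,2} = 3
g(7) = mex{1,2} = 0
g(8) = mex{1,2,3} = 0
g(9) = mex{0,2,3} = 1
g(10) = mex{0,2,3} = 1
g(11) = mex{0,1,3} = 2
So g(11) = 2.
The value of a disjunctive sum is the nim-sum of the parts.
Combined value = 0 XOR 2 = 2.

2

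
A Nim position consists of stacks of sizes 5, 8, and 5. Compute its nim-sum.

8

Nim-sum: 5 ^ 8 ^ 5 = 8.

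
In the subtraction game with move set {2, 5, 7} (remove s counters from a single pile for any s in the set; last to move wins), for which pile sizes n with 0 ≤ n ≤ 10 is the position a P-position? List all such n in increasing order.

0, 1, 4, 10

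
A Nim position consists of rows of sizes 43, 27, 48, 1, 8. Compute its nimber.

9

Compute the nim-sum pairwise:
43 ^ 27 = 48
48 ^ 48 = 0
0 ^ 1 = 1
1 ^ 8 = 9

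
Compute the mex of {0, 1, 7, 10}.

The values 0, 1 are all present; 2 is the first non-negative integer missing from the set.

2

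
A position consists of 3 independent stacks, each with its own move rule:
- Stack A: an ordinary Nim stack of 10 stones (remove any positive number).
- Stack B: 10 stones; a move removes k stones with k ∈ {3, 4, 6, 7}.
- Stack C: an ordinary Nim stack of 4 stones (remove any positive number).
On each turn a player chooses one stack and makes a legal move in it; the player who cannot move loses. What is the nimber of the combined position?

14

Stack A is a plain Nim stack of size 10, so its Grundy value is 10.
Build the Grundy sequence for stack B with g(k) = mex{g(k−s) : s ∈ {3, 4, 6, 7}, s ≤ k}:
g(0) = mex{} = 0
g(1) = mex{} = 0
g(2) = mex{} = 0
g(3) = mex{0} = 1
g(4) = mex{0} = 1
g(5) = mex{0} = 1
g(6) = mex{0,1} = 2
g(7) = mex{0,1} = 2
g(8) = mex{0,1} = 2
g(9) = mex{0,1,2} = 3
g(10) = mex{1,2} = 0
So g(10) = 0.
Stack C is a plain Nim stack of size 4, so its Grundy value is 4.
By the Sprague-Grundy theorem, the Grundy value of a sum of independent games is the XOR of the component values.
Combined value = 10 XOR 0 XOR 4 = 14.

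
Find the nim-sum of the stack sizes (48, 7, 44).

In binary:
  110000  (48)
  000111  (7)
  101100  (44)
  ------
  011011  (27)

27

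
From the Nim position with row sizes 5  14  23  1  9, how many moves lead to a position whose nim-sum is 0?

Compute the nim-sum pairwise:
5 ^ 14 = 11
11 ^ 23 = 28
28 ^ 1 = 29
29 ^ 9 = 20
The overall nim-sum is X = 20. A row of size p has a winning move iff p XOR X < p (reduce it to p XOR X).
  5: 5 XOR 20 = 17 ≥ 5 — no move.
  14: 14 XOR 20 = 26 ≥ 14 — no move.
  23: 23 XOR 20 = 3 < 23 — winning move (to 3).
  1: 1 XOR 20 = 21 ≥ 1 — no move.
  9: 9 XOR 20 = 29 ≥ 9 — no move.
That gives 1 winning move.

1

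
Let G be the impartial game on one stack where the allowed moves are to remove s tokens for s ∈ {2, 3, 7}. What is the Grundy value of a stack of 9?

2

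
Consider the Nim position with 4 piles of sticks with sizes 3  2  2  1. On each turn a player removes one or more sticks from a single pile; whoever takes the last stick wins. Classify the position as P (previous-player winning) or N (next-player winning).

N-position

Nim-sum: 3 ^ 2 ^ 2 ^ 1 = 2.
The nim-sum is 2 ≠ 0, so this is an N-position: the player to move can win.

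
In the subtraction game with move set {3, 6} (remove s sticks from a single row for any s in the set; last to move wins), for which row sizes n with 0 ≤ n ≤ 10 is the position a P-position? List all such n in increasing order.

Build the Grundy sequence with g(k) = mex{g(k−s) : s ∈ {3, 6}, s ≤ k}:
g(0) = mex{} = 0
g(1) = mex{} = 0
g(2) = mex{} = 0
g(3) = mex{0} = 1
g(4) = mex{0} = 1
g(5) = mex{0} = 1
g(6) = mex{0,1} = 2
g(7) = mex{0,1} = 2
g(8) = mex{0,1} = 2
g(9) = mex{1,2} = 0
g(10) = mex{1,2} = 0
The P-positions (g = 0) in 0..10 are 0, 1, 2, 9, 10.

0, 1, 2, 9, 10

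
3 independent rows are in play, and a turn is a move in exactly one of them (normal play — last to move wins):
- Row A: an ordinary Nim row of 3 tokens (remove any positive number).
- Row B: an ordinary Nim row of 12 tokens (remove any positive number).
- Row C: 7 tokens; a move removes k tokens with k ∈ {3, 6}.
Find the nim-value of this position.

13

Row A is a plain Nim row of size 3, so its Grundy value is 3.
Row B is a plain Nim row of size 12, so its Grundy value is 12.
Grundy values for row C (subtraction set {3, 6}):
g(0) = mex{} = 0
g(1) = mex{} = 0
g(2) = mex{} = 0
g(3) = mex{0} = 1
g(4) = mex{0} = 1
g(5) = mex{0} = 1
g(6) = mex{0,1} = 2
g(7) = mex{0,1} = 2
So g(7) = 2.
The value of a disjunctive sum is the nim-sum of the parts.
Combined value = 3 ⊕ 12 ⊕ 2 = 13.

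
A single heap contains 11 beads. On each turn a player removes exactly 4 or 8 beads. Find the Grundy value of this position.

Compute g(0), g(1), … for moves {4, 8}:
k:     0  1  2  3  4  5  6  7  8  9 10 11
g(k):  0  0  0  0  1  1  1  1  2  2  2  2
So g(11) = 2.

2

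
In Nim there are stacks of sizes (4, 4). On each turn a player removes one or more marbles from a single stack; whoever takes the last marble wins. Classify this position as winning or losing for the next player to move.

Losing position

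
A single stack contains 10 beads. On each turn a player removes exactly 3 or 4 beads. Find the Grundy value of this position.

Grundy values for subtraction set {3, 4}:
k:     0  1  2  3  4  5  6  7  8  9 10
g(k):  0  0  0  1  1  1  2  0  0  0  1
So g(10) = 1.

1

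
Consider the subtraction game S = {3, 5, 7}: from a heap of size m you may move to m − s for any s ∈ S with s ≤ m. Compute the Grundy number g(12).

Compute g(0), g(1), … for moves {3, 5, 7}:
g(0) = mex{} = 0
g(1) = mex{} = 0
g(2) = mex{} = 0
g(3) = mex{0} = 1
g(4) = mex{0} = 1
g(5) = mex{0} = 1
g(6) = mex{0,1} = 2
g(7) = mex{0,1} = 2
g(8) = mex{0,1} = 2
g(9) = mex{0,1,2} = 3
g(10) = mex{1,2} = 0
g(11) = mex{1,2} = 0
g(12) = mex{1,2,3} = 0
So g(12) = 0.

0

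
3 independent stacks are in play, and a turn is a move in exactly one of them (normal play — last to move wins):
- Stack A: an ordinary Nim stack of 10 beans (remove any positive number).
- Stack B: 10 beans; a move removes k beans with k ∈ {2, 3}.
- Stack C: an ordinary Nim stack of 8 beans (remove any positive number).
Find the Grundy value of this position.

2

Stack A is a plain Nim stack of size 10, so its Grundy value is 10.
Build the Grundy sequence for stack B with g(k) = mex{g(k−s) : s ∈ {2, 3}, s ≤ k}:
k:     0  1  2  3  4  5  6  7  8  9 10
g(k):  0  0  1  1  2  0  0  1  1  2  0
So g(10) = 0.
Stack C is a plain Nim stack of size 8, so its Grundy value is 8.
The value of a disjunctive sum is the nim-sum of the parts.
Combined value = 10 XOR 0 XOR 8 = 2.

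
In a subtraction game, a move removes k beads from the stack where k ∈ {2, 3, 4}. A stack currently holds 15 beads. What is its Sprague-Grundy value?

1

Compute g(0), g(1), … for moves {2, 3, 4}:
k:     0  1  2  3  4  5  6  7  8  9 10 11 12 13 14 15
g(k):  0  0  1  1  2  2  0  0  1  1  2  2  0  0  1  1
So g(15) = 1.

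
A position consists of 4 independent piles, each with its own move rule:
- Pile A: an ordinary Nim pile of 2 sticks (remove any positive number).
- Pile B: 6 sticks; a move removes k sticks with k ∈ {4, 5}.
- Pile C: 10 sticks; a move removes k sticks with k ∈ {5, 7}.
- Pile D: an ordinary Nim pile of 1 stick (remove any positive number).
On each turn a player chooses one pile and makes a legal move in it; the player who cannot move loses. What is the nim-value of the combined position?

Pile A is a plain Nim pile of size 2, so its Grundy value is 2.
Build the Grundy sequence for pile B with g(k) = mex{g(k−s) : s ∈ {4, 5}, s ≤ k}:
g(0) = mex{} = 0
g(1) = mex{} = 0
g(2) = mex{} = 0
g(3) = mex{} = 0
g(4) = mex{0} = 1
g(5) = mex{0} = 1
g(6) = mex{0} = 1
So g(6) = 1.
Grundy values for pile C (subtraction set {5, 7}):
k:     0  1  2  3  4  5  6  7  8  9 10
g(k):  0  0  0  0  0  1  1  1  1  1  2
So g(10) = 2.
Pile D is a plain Nim pile of size 1, so its Grundy value is 1.
By the Sprague-Grundy theorem, the Grundy value of a sum of independent games is the XOR of the component values.
Combined value = 2 ⊕ 1 ⊕ 2 ⊕ 1 = 0.

0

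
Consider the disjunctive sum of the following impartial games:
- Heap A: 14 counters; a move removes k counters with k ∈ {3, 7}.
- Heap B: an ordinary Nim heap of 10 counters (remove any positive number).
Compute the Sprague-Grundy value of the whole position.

Grundy values for heap A (subtraction set {3, 7}):
k:     0  1  2  3  4  5  6  7  8  9 10 11 12 13 14
g(k):  0  0  0  1  1  1  0  2  2  1  0  0  0  1  1
So g(14) = 1.
Heap B is a plain Nim heap of size 10, so its Grundy value is 10.
By the Sprague-Grundy theorem, the Grundy value of a sum of independent games is the XOR of the component values.
Combined value = 1 ⊕ 10 = 11.

11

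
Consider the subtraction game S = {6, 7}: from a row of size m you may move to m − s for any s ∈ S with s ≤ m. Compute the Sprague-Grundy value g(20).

1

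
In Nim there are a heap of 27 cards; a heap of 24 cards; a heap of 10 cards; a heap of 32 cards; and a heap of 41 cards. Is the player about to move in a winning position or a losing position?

Write each in binary and XOR column by column:
  011011  (27)
  011000  (24)
  001010  (10)
  100000  (32)
  101001  (41)
  ------
  000000  (0)
The nim-sum is 0, so this is a P-position: the player to move is in a losing position under optimal play.

Losing position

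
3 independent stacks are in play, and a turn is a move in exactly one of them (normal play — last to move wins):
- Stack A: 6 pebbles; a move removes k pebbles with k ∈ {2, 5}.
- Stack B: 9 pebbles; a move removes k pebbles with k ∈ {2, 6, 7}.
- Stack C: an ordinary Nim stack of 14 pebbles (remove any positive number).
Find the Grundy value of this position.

Grundy values for stack A (subtraction set {2, 5}):
k:     0  1  2  3  4  5  6
g(k):  0  0  1  1  0  2  1
So g(6) = 1.
Build the Grundy sequence for stack B with g(k) = mex{g(k−s) : s ∈ {2, 6, 7}, s ≤ k}:
k:     0  1  2  3  4  5  6  7  8  9
g(k):  0  0  1  1  0  0  1  1  2  0
So g(9) = 0.
Stack C is a plain Nim stack of size 14, so its Grundy value is 14.
The value of a disjunctive sum is the nim-sum of the parts.
Combined value = 1 XOR 0 XOR 14 = 15.

15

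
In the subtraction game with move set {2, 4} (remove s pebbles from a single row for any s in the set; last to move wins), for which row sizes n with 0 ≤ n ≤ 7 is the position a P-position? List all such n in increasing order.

Grundy values for subtraction set {2, 4}:
g(0) = mex{} = 0
g(1) = mex{} = 0
g(2) = mex{0} = 1
g(3) = mex{0} = 1
g(4) = mex{0,1} = 2
g(5) = mex{0,1} = 2
g(6) = mex{1,2} = 0
g(7) = mex{1,2} = 0
The P-positions (g = 0) in 0..7 are 0, 1, 6, 7.

0, 1, 6, 7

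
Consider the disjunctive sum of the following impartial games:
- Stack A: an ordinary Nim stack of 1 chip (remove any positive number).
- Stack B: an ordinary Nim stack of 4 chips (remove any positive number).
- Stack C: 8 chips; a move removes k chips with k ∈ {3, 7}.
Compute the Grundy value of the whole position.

Stack A is a plain Nim stack of size 1, so its Grundy value is 1.
Stack B is a plain Nim stack of size 4, so its Grundy value is 4.
Grundy values for stack C (subtraction set {3, 7}):
k:     0  1  2  3  4  5  6  7  8
g(k):  0  0  0  1  1  1  0  2  2
So g(8) = 2.
By the Sprague-Grundy theorem, the Grundy value of a sum of independent games is the XOR of the component values.
Combined value = 1 ⊕ 4 ⊕ 2 = 7.

7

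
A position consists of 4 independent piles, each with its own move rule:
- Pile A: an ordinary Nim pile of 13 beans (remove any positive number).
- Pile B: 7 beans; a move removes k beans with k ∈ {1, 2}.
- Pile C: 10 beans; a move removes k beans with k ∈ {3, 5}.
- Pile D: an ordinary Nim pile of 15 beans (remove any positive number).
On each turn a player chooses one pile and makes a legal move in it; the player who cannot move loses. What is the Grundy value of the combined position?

3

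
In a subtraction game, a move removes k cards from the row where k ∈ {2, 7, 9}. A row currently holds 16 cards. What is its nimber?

0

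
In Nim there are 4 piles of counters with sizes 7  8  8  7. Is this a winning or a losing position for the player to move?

Nim-sum: 7 ⊕ 8 ⊕ 8 ⊕ 7 = 0.
The nim-sum is 0, so this is a P-position: the player to move is in a losing position under optimal play.

Losing position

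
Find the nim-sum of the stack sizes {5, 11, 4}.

10

Compute the nim-sum pairwise:
5 ^ 11 = 14
14 ^ 4 = 10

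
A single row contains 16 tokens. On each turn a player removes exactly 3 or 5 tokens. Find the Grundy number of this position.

Compute g(0), g(1), … for moves {3, 5}:
k:     0  1  2  3  4  5  6  7  8  9 10 11 12 13 14 15 16
g(k):  0  0  0  1  1  1  2  2  0  0  0  1  1  1  2  2  0
So g(16) = 0.

0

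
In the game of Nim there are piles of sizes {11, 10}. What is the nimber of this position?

1

Nim-sum: 11 ^ 10 = 1.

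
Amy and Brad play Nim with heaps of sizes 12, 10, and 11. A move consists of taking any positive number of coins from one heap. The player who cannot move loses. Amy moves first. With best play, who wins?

Bitwise XOR of the heap sizes:
  1100  (12)
  1010  (10)
  1011  (11)
  ----
  1101  (13)
The nim-sum is 13 ≠ 0, so this is an N-position: the player to move can win; Amy has a winning move.

Amy wins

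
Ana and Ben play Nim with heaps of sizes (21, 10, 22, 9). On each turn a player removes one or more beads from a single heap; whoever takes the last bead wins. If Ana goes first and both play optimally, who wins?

Ben wins

Compute the nim-sum pairwise:
21 ⊕ 10 = 31
31 ⊕ 22 = 9
9 ⊕ 9 = 0
The nim-sum is 0, so this is a P-position: the player to move is in a losing position under optimal play; Ana is about to move from it and so loses — Ben wins.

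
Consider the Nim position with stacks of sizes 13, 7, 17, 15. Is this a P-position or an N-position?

Nim-sum: 13 ⊕ 7 ⊕ 17 ⊕ 15 = 20.
The nim-sum is 20 ≠ 0, so this is an N-position: the player to move can win.

N-position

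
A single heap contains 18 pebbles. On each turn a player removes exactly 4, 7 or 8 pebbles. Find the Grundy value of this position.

Build the Grundy sequence with g(k) = mex{g(k−s) : s ∈ {4, 7, 8}, s ≤ k}:
k:     0  1  2  3  4  5  6  7  8  9 10 11 12 13 14 15 16 17 18
g(k):  0  0  0  0  1  1  1  1  2  2  2  2  0  0  0  0  1  1  1
So g(18) = 1.

1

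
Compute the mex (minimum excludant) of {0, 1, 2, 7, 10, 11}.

The values 0, 1, 2 are all present; 3 is the first non-negative integer missing from the set.

3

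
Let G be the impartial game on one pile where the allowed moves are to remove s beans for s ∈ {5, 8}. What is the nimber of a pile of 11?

2

Build the Grundy sequence with g(k) = mex{g(k−s) : s ∈ {5, 8}, s ≤ k}:
k:     0  1  2  3  4  5  6  7  8  9 10 11
g(k):  0  0  0  0  0  1  1  1  1  1  2  2
So g(11) = 2.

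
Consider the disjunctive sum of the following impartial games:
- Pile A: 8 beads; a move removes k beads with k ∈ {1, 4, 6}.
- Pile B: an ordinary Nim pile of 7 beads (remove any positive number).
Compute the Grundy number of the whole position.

For pile A, compute g(0), g(1), … with moves {1, 4, 6}:
g(0) = mex{} = 0
g(1) = mex{0} = 1
g(2) = mex{1} = 0
g(3) = mex{0} = 1
g(4) = mex{0,1} = 2
g(5) = mex{1,2} = 0
g(6) = mex{0} = 1
g(7) = mex{1} = 0
g(8) = mex{0,2} = 1
So g(8) = 1.
Pile B is a plain Nim pile of size 7, so its Grundy value is 7.
By the Sprague-Grundy theorem, the Grundy value of a sum of independent games is the XOR of the component values.
Combined value = 1 XOR 7 = 6.

6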